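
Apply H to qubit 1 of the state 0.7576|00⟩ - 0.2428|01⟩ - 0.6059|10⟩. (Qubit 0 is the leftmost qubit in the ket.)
0.364|00⟩ + 0.7074|01⟩ - 0.4284|10⟩ - 0.4284|11⟩

H on qubit 1 mixes each pair of kets that differ only in qubit 1: amplitudes (a, b) of (|…0…⟩, |…1…⟩) become ((a + b)/√2, (a − b)/√2). Kets absent from the input have amplitude 0.
(|00⟩, |01⟩): (a, b) = (0.7576, -0.2428) → (0.364, 0.7074)
(|10⟩, |11⟩): (a, b) = (-0.6059, 0) → (-0.4284, -0.4284)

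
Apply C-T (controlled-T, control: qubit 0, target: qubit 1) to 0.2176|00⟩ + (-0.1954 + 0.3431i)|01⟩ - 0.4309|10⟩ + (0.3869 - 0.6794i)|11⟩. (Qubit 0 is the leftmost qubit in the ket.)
0.2176|00⟩ + (-0.1954 + 0.3431i)|01⟩ - 0.4309|10⟩ + (0.754 - 0.2068i)|11⟩

C-T leaves the control-|0⟩ kets |00⟩, |01⟩ unchanged and applies T to qubit 1 on the control-|1⟩ pair (|10⟩, |11⟩).
T = [[1, 0], [0, (1/√2 + (1/√2)i)]].
With a = amp(|10⟩) = -0.4309 and b = amp(|11⟩) = (0.3869 - 0.6794i):
new amp(|10⟩) = (1)·a = -0.4309
new amp(|11⟩) = (1/√2 + (1/√2)i)·b = (0.754 - 0.2068i)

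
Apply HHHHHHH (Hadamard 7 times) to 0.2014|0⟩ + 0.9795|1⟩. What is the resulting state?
0.835|0⟩ - 0.5502|1⟩

H² = I, so H^7 = H: a single Hadamard. With (a, b) = (0.2014, 0.9795), H gives ((a + b)/√2, (a − b)/√2) = (0.835, -0.5502).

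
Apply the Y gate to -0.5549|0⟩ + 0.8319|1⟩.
-0.8319i|0⟩ - 0.5549i|1⟩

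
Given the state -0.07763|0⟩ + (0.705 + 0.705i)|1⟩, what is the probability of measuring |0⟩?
0.006026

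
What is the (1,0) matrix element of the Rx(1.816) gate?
-0.7883i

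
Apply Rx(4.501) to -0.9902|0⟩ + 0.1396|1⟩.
(0.6224 - 0.1086i)|0⟩ + (-0.08775 + 0.7701i)|1⟩

Rx(4.501) = [[cos(θ/2), −i·sin(θ/2)], [−i·sin(θ/2), cos(θ/2)]]; θ = 4.501, cos(θ/2) ≈ -0.628563, sin(θ/2) ≈ 0.777759.
With a = amp(|0⟩) = -0.9902 and b = amp(|1⟩) = 0.1396:
new amp(|0⟩) = (-0.628563)·a + (-0.777759i)·b = (0.6224 - 0.1086i)
new amp(|1⟩) = (-0.777759i)·a + (-0.628563)·b = (-0.08775 + 0.7701i)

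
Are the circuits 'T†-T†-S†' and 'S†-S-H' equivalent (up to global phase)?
No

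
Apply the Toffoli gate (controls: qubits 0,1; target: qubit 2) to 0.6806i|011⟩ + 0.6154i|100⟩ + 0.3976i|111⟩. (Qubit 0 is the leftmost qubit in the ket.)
0.6806i|011⟩ + 0.6154i|100⟩ + 0.3976i|110⟩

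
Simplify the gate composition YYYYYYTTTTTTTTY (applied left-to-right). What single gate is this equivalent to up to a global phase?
Y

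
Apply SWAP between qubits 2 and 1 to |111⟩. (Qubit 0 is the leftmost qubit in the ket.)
|111⟩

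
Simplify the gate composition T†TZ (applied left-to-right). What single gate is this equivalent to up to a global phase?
Z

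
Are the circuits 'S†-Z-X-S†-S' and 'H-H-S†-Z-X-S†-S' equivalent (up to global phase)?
Yes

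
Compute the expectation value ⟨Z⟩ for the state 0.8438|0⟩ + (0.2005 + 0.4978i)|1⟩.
0.424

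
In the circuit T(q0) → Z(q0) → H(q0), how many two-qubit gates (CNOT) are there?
0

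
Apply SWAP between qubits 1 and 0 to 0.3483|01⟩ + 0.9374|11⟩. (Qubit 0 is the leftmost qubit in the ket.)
0.3483|10⟩ + 0.9374|11⟩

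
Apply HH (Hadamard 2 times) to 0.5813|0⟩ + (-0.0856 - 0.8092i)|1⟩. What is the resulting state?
0.5813|0⟩ + (-0.0856 - 0.8092i)|1⟩

H² = I, so an even number of Hadamards cancels: H^2 = I and the state is unchanged.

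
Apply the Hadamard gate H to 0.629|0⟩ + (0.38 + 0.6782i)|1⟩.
(0.7135 + 0.4796i)|0⟩ + (0.1761 - 0.4796i)|1⟩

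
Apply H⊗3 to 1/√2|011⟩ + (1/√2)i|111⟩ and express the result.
(0.25 + 0.25i)|000⟩ + (-0.25 - 0.25i)|001⟩ + (-0.25 - 0.25i)|010⟩ + (0.25 + 0.25i)|011⟩ + (0.25 - 0.25i)|100⟩ + (-0.25 + 0.25i)|101⟩ + (-0.25 + 0.25i)|110⟩ + (0.25 - 0.25i)|111⟩

H⊗3 gives amp(|y⟩) = (1/2√2) Σ_x (−1)^(x·y) amp(|x⟩), where x·y is the number of positions in which both x and y have a 1.
|000⟩: (1/√2 + (1/√2)i)/(2√2) = (0.25 + 0.25i)
|001⟩: (-1/√2 - (1/√2)i)/(2√2) = (-0.25 - 0.25i)
|010⟩: (-1/√2 - (1/√2)i)/(2√2) = (-0.25 - 0.25i)
|011⟩: (1/√2 + (1/√2)i)/(2√2) = (0.25 + 0.25i)
|100⟩: (1/√2 - (1/√2)i)/(2√2) = (0.25 - 0.25i)
|101⟩: (-1/√2 + (1/√2)i)/(2√2) = (-0.25 + 0.25i)
|110⟩: (-1/√2 + (1/√2)i)/(2√2) = (-0.25 + 0.25i)
|111⟩: (1/√2 - (1/√2)i)/(2√2) = (0.25 - 0.25i)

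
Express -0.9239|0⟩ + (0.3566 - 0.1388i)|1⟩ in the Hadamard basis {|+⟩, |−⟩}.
(-0.4011 - 0.09815i)|+⟩ + (-0.9055 + 0.09815i)|−⟩

With |ψ⟩ = α|0⟩ + β|1⟩, the Hadamard-basis coefficients are ⟨+|ψ⟩ = (α + β)/√2 and ⟨−|ψ⟩ = (α − β)/√2.
Here α = -0.9239, β = (0.3566 - 0.1388i): (α + β)/√2 = (-0.4011 - 0.09815i), (α − β)/√2 = (-0.9055 + 0.09815i).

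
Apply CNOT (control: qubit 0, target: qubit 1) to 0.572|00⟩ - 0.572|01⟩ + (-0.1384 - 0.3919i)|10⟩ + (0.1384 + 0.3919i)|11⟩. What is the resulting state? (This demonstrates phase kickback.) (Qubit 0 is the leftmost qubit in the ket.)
0.572|00⟩ - 0.572|01⟩ + (0.1384 + 0.3919i)|10⟩ + (-0.1384 - 0.3919i)|11⟩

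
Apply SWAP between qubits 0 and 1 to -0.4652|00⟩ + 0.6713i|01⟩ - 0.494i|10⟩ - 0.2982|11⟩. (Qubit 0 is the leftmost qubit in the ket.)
-0.4652|00⟩ - 0.494i|01⟩ + 0.6713i|10⟩ - 0.2982|11⟩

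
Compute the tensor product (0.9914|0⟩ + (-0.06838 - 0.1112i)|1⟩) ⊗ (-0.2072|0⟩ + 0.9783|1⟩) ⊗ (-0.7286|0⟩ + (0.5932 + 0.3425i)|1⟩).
0.1497|000⟩ + (-0.1219 - 0.07036i)|001⟩ - 0.7067|010⟩ + (0.5753 + 0.3322i)|011⟩ + (-0.01032 - 0.01679i)|100⟩ + (0.0005132 + 0.01852i)|101⟩ + (0.04874 + 0.07926i)|110⟩ + (-0.002423 - 0.08744i)|111⟩

amp(|b₁b₂…⟩) = product of the factor amplitudes for bits b₁, b₂, …; only kets whose every factor amplitude is nonzero survive.
|000⟩: (0.9914)(-0.2072)(-0.7286) = 0.1497
|001⟩: (0.9914)(-0.2072)(0.5932 + 0.3425i) = (-0.1219 - 0.07036i)
|010⟩: (0.9914)(0.9783)(-0.7286) = -0.7067
|011⟩: (0.9914)(0.9783)(0.5932 + 0.3425i) = (0.5753 + 0.3322i)
|100⟩: (-0.06838 - 0.1112i)(-0.2072)(-0.7286) = (-0.01032 - 0.01679i)
|101⟩: (-0.06838 - 0.1112i)(-0.2072)(0.5932 + 0.3425i) = (0.0005132 + 0.01852i)
|110⟩: (-0.06838 - 0.1112i)(0.9783)(-0.7286) = (0.04874 + 0.07926i)
|111⟩: (-0.06838 - 0.1112i)(0.9783)(0.5932 + 0.3425i) = (-0.002423 - 0.08744i)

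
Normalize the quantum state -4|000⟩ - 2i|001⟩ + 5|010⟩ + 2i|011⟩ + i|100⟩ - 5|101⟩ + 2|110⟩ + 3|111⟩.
-0.4264|000⟩ - 0.2132i|001⟩ + 0.533|010⟩ + 0.2132i|011⟩ + 0.1066i|100⟩ - 0.533|101⟩ + 0.2132|110⟩ + 0.3198|111⟩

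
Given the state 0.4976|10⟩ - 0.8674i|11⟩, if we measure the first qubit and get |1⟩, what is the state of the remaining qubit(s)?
0.4976|0⟩ - 0.8674i|1⟩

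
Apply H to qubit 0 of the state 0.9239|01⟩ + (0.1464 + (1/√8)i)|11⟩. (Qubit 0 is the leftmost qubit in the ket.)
(0.7568 + 0.25i)|01⟩ + (0.5498 - 0.25i)|11⟩

H on qubit 0 mixes each pair of kets that differ only in qubit 0: amplitudes (a, b) of (|…0…⟩, |…1…⟩) become ((a + b)/√2, (a − b)/√2). Kets absent from the input have amplitude 0.
(|01⟩, |11⟩): (a, b) = (0.9239, (0.1464 + (1/√8)i)) → ((0.7568 + 0.25i), (0.5498 - 0.25i))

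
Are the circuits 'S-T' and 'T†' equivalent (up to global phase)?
No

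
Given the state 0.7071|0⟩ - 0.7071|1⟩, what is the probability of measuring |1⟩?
0.5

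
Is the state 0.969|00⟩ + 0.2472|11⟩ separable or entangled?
Entangled

Writing the state as a|00⟩ + b|01⟩ + c|10⟩ + d|11⟩, it is a product state iff ad − bc = 0.
Here (a, b, c, d) = (0.969, 0, 0, 0.2472): ad − bc = (0.969)(0.2472) − (0)(0) = 0.2395 ≠ 0, so the state is entangled.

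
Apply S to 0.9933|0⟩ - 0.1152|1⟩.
0.9933|0⟩ - 0.1152i|1⟩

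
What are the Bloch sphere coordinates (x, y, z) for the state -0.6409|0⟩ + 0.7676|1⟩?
(-0.9839, 0, -0.1785)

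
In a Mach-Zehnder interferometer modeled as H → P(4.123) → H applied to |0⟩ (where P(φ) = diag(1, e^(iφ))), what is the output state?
(0.2221 - 0.4156i)|0⟩ + (0.7779 + 0.4156i)|1⟩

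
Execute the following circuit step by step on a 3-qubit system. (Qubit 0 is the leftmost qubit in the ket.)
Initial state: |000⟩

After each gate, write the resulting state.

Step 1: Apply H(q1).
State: 1/√2|000⟩ + 1/√2|010⟩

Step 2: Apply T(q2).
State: 1/√2|000⟩ + 1/√2|010⟩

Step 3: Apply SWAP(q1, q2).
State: 1/√2|000⟩ + 1/√2|001⟩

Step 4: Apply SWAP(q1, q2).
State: 1/√2|000⟩ + 1/√2|010⟩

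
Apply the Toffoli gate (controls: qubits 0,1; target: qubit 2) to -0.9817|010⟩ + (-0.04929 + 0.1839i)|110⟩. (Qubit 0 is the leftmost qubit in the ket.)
-0.9817|010⟩ + (-0.04929 + 0.1839i)|111⟩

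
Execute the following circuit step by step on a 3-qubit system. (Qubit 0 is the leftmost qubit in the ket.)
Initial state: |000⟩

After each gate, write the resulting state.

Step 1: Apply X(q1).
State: |010⟩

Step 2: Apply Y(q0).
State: i|110⟩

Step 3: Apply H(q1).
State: (1/√2)i|100⟩ - (1/√2)i|110⟩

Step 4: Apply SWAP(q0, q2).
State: (1/√2)i|001⟩ - (1/√2)i|011⟩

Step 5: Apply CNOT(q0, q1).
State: (1/√2)i|001⟩ - (1/√2)i|011⟩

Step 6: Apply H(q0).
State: (1/2)i|001⟩ - (1/2)i|011⟩ + (1/2)i|101⟩ - (1/2)i|111⟩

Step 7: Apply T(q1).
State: (1/2)i|001⟩ + (1/√8 - (1/√8)i)|011⟩ + (1/2)i|101⟩ + (1/√8 - (1/√8)i)|111⟩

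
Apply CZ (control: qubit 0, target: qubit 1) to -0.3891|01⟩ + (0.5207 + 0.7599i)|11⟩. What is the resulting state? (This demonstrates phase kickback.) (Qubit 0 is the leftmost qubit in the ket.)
-0.3891|01⟩ + (-0.5207 - 0.7599i)|11⟩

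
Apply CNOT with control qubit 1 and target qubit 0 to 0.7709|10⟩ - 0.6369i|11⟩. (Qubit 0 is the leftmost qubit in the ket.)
-0.6369i|01⟩ + 0.7709|10⟩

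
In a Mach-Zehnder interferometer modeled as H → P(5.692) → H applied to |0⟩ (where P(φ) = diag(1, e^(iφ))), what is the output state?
(0.9151 - 0.2787i)|0⟩ + (0.08486 + 0.2787i)|1⟩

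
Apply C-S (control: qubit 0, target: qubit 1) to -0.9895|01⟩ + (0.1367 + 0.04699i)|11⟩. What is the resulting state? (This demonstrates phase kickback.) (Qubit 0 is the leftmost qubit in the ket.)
-0.9895|01⟩ + (-0.04699 + 0.1367i)|11⟩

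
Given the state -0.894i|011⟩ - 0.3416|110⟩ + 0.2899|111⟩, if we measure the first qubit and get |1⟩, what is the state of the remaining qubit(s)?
-0.7624|10⟩ + 0.6471|11⟩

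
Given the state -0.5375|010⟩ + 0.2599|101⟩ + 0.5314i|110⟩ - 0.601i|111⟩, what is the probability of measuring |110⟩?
0.2824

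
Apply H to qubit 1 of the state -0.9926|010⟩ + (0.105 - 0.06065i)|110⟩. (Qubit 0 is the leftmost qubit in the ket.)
-0.7019|000⟩ + 0.7019|010⟩ + (0.07425 - 0.04289i)|100⟩ + (-0.07425 + 0.04289i)|110⟩

H on qubit 1 mixes each pair of kets that differ only in qubit 1: amplitudes (a, b) of (|…0…⟩, |…1…⟩) become ((a + b)/√2, (a − b)/√2). Kets absent from the input have amplitude 0.
(|000⟩, |010⟩): (a, b) = (0, -0.9926) → (-0.7019, 0.7019)
(|100⟩, |110⟩): (a, b) = (0, (0.105 - 0.06065i)) → ((0.07425 - 0.04289i), (-0.07425 + 0.04289i))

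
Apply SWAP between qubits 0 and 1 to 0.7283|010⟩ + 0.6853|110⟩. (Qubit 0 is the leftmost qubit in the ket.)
0.7283|100⟩ + 0.6853|110⟩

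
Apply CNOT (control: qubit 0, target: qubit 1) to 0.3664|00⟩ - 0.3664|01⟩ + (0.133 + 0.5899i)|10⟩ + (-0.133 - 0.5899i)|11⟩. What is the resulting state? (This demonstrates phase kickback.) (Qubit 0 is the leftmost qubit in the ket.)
0.3664|00⟩ - 0.3664|01⟩ + (-0.133 - 0.5899i)|10⟩ + (0.133 + 0.5899i)|11⟩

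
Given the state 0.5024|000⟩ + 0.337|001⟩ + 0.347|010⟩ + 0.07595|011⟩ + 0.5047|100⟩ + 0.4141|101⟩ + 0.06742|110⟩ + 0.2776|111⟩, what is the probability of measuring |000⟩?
0.2524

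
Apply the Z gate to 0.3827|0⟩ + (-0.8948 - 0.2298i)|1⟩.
0.3827|0⟩ + (0.8948 + 0.2298i)|1⟩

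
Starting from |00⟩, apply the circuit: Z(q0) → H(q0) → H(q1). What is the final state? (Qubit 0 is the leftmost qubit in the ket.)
1/2|00⟩ + 1/2|01⟩ + 1/2|10⟩ + 1/2|11⟩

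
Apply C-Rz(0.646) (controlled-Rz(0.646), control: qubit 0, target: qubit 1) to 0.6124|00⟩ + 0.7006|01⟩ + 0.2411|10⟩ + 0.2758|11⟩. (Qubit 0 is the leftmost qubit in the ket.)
0.6124|00⟩ + 0.7006|01⟩ + (0.2286 - 0.07653i)|10⟩ + (0.2615 + 0.08754i)|11⟩

C-Rz(0.646) leaves the control-|0⟩ kets |00⟩, |01⟩ unchanged and applies Rz(0.646) to qubit 1 on the control-|1⟩ pair (|10⟩, |11⟩).
Rz(0.646) = [[e^(−iθ/2), 0], [0, e^(iθ/2)]] with e^(±iθ/2) = cos(θ/2) ± i·sin(θ/2); θ = 0.646, cos(θ/2) ≈ 0.948287, sin(θ/2) ≈ 0.317413.
With a = amp(|10⟩) = 0.2411 and b = amp(|11⟩) = 0.2758:
new amp(|10⟩) = (0.948287 - 0.317413i)·a = (0.2286 - 0.07653i)
new amp(|11⟩) = (0.948287 + 0.317413i)·b = (0.2615 + 0.08754i)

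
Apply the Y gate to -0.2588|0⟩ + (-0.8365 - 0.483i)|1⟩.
(-0.483 + 0.8365i)|0⟩ - 0.2588i|1⟩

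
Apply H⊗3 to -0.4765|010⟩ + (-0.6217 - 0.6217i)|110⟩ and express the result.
(-0.3883 - 0.2198i)|000⟩ + (-0.3883 - 0.2198i)|001⟩ + (0.3883 + 0.2198i)|010⟩ + (0.3883 + 0.2198i)|011⟩ + (0.05134 + 0.2198i)|100⟩ + (0.05134 + 0.2198i)|101⟩ + (-0.05134 - 0.2198i)|110⟩ + (-0.05134 - 0.2198i)|111⟩

H⊗3 gives amp(|y⟩) = (1/2√2) Σ_x (−1)^(x·y) amp(|x⟩), where x·y is the number of positions in which both x and y have a 1.
|000⟩: (-0.4765 + (-0.6217 - 0.6217i))/(2√2) = (-0.3883 - 0.2198i)
|001⟩: (-0.4765 + (-0.6217 - 0.6217i))/(2√2) = (-0.3883 - 0.2198i)
|010⟩: (0.4765 - (-0.6217 - 0.6217i))/(2√2) = (0.3883 + 0.2198i)
|011⟩: (0.4765 - (-0.6217 - 0.6217i))/(2√2) = (0.3883 + 0.2198i)
|100⟩: (-0.4765 - (-0.6217 - 0.6217i))/(2√2) = (0.05134 + 0.2198i)
|101⟩: (-0.4765 - (-0.6217 - 0.6217i))/(2√2) = (0.05134 + 0.2198i)
|110⟩: (0.4765 + (-0.6217 - 0.6217i))/(2√2) = (-0.05134 - 0.2198i)
|111⟩: (0.4765 + (-0.6217 - 0.6217i))/(2√2) = (-0.05134 - 0.2198i)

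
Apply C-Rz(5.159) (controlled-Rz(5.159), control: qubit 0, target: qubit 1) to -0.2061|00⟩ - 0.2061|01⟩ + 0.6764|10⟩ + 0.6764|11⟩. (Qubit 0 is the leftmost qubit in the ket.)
-0.2061|00⟩ - 0.2061|01⟩ + (-0.5723 - 0.3605i)|10⟩ + (-0.5723 + 0.3605i)|11⟩

C-Rz(5.159) leaves the control-|0⟩ kets |00⟩, |01⟩ unchanged and applies Rz(5.159) to qubit 1 on the control-|1⟩ pair (|10⟩, |11⟩).
Rz(5.159) = [[e^(−iθ/2), 0], [0, e^(iθ/2)]] with e^(±iθ/2) = cos(θ/2) ± i·sin(θ/2); θ = 5.159, cos(θ/2) ≈ -0.846142, sin(θ/2) ≈ 0.532958.
With a = amp(|10⟩) = 0.6764 and b = amp(|11⟩) = 0.6764:
new amp(|10⟩) = (-0.846142 - 0.532958i)·a = (-0.5723 - 0.3605i)
new amp(|11⟩) = (-0.846142 + 0.532958i)·b = (-0.5723 + 0.3605i)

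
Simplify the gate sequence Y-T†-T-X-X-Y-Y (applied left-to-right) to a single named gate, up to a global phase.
Y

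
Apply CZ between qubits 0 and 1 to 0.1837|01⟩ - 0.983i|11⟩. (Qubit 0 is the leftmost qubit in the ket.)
0.1837|01⟩ + 0.983i|11⟩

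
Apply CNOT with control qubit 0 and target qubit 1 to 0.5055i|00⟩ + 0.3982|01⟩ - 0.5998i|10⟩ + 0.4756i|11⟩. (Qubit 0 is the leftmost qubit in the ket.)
0.5055i|00⟩ + 0.3982|01⟩ + 0.4756i|10⟩ - 0.5998i|11⟩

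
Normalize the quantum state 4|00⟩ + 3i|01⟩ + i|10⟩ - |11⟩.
0.7698|00⟩ + (1/√3)i|01⟩ + 0.1925i|10⟩ - 0.1925|11⟩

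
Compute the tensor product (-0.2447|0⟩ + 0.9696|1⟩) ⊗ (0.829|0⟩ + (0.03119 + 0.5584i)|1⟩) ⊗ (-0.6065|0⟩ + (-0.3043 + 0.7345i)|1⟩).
0.123|000⟩ + (0.06173 - 0.149i)|001⟩ + (0.004629 + 0.08287i)|010⟩ + (0.1027 + 0.03597i)|011⟩ - 0.4875|100⟩ + (-0.2446 + 0.5904i)|101⟩ + (-0.01834 - 0.3284i)|110⟩ + (-0.4069 - 0.1425i)|111⟩

amp(|b₁b₂…⟩) = product of the factor amplitudes for bits b₁, b₂, …; only kets whose every factor amplitude is nonzero survive.
|000⟩: (-0.2447)(0.829)(-0.6065) = 0.123
|001⟩: (-0.2447)(0.829)(-0.3043 + 0.7345i) = (0.06173 - 0.149i)
|010⟩: (-0.2447)(0.03119 + 0.5584i)(-0.6065) = (0.004629 + 0.08287i)
|011⟩: (-0.2447)(0.03119 + 0.5584i)(-0.3043 + 0.7345i) = (0.1027 + 0.03597i)
|100⟩: (0.9696)(0.829)(-0.6065) = -0.4875
|101⟩: (0.9696)(0.829)(-0.3043 + 0.7345i) = (-0.2446 + 0.5904i)
|110⟩: (0.9696)(0.03119 + 0.5584i)(-0.6065) = (-0.01834 - 0.3284i)
|111⟩: (0.9696)(0.03119 + 0.5584i)(-0.3043 + 0.7345i) = (-0.4069 - 0.1425i)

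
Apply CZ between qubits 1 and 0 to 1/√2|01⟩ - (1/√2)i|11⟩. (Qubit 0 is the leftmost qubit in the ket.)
1/√2|01⟩ + (1/√2)i|11⟩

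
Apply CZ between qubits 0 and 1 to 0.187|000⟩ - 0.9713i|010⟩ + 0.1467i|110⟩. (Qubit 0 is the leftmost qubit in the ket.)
0.187|000⟩ - 0.9713i|010⟩ - 0.1467i|110⟩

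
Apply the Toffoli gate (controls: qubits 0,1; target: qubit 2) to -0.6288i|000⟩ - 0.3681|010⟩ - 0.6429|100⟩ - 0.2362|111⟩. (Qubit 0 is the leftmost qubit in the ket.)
-0.6288i|000⟩ - 0.3681|010⟩ - 0.6429|100⟩ - 0.2362|110⟩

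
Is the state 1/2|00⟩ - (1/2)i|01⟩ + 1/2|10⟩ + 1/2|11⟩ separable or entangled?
Entangled

Writing the state as a|00⟩ + b|01⟩ + c|10⟩ + d|11⟩, it is a product state iff ad − bc = 0.
Here (a, b, c, d) = (1/2, -(1/2)i, 1/2, 1/2): ad − bc = (1/2)(1/2) − (-(1/2)i)(1/2) = (0.25 + 0.25i) ≠ 0, so the state is entangled.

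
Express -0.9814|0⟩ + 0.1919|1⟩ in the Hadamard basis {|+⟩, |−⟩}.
-0.5583|+⟩ - 0.8296|−⟩

With |ψ⟩ = α|0⟩ + β|1⟩, the Hadamard-basis coefficients are ⟨+|ψ⟩ = (α + β)/√2 and ⟨−|ψ⟩ = (α − β)/√2.
Here α = -0.9814, β = 0.1919: (α + β)/√2 = -0.5583, (α − β)/√2 = -0.8296.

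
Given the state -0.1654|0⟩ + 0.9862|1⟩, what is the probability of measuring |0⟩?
0.02736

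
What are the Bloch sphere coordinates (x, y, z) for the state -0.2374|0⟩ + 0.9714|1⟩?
(-0.4612, 0, -0.8873)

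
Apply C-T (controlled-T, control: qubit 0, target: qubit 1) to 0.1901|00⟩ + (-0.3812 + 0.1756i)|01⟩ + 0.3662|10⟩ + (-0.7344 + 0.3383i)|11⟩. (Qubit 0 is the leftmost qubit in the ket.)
0.1901|00⟩ + (-0.3812 + 0.1756i)|01⟩ + 0.3662|10⟩ + (-0.7585 - 0.2801i)|11⟩

C-T leaves the control-|0⟩ kets |00⟩, |01⟩ unchanged and applies T to qubit 1 on the control-|1⟩ pair (|10⟩, |11⟩).
T = [[1, 0], [0, (1/√2 + (1/√2)i)]].
With a = amp(|10⟩) = 0.3662 and b = amp(|11⟩) = (-0.7344 + 0.3383i):
new amp(|10⟩) = (1)·a = 0.3662
new amp(|11⟩) = (1/√2 + (1/√2)i)·b = (-0.7585 - 0.2801i)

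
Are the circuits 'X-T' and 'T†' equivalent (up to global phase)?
No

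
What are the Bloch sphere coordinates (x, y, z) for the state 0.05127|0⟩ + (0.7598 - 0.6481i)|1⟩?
(0.07791, -0.06646, -0.9947)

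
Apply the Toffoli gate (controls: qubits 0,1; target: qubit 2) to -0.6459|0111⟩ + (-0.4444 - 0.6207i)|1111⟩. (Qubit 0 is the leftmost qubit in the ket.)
-0.6459|0111⟩ + (-0.4444 - 0.6207i)|1101⟩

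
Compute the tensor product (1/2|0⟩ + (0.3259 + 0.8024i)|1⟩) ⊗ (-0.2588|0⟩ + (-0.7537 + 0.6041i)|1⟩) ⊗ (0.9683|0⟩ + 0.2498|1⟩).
-0.1253|000⟩ - 0.03232|001⟩ + (-0.3649 + 0.2925i)|010⟩ + (-0.09414 + 0.07545i)|011⟩ + (-0.08167 - 0.2011i)|100⟩ + (-0.02107 - 0.05187i)|101⟩ + (-0.7072 - 0.395i)|110⟩ + (-0.1824 - 0.1019i)|111⟩

amp(|b₁b₂…⟩) = product of the factor amplitudes for bits b₁, b₂, …; only kets whose every factor amplitude is nonzero survive.
|000⟩: (1/2)(-0.2588)(0.9683) = -0.1253
|001⟩: (1/2)(-0.2588)(0.2498) = -0.03232
|010⟩: (1/2)(-0.7537 + 0.6041i)(0.9683) = (-0.3649 + 0.2925i)
|011⟩: (1/2)(-0.7537 + 0.6041i)(0.2498) = (-0.09414 + 0.07545i)
|100⟩: (0.3259 + 0.8024i)(-0.2588)(0.9683) = (-0.08167 - 0.2011i)
|101⟩: (0.3259 + 0.8024i)(-0.2588)(0.2498) = (-0.02107 - 0.05187i)
|110⟩: (0.3259 + 0.8024i)(-0.7537 + 0.6041i)(0.9683) = (-0.7072 - 0.395i)
|111⟩: (0.3259 + 0.8024i)(-0.7537 + 0.6041i)(0.2498) = (-0.1824 - 0.1019i)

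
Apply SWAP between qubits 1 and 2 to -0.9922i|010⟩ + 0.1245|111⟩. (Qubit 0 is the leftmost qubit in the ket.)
-0.9922i|001⟩ + 0.1245|111⟩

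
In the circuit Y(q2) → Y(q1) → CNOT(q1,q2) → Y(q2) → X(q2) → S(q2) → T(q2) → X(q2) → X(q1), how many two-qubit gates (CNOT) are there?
1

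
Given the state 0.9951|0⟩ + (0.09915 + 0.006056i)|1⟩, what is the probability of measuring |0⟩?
0.9902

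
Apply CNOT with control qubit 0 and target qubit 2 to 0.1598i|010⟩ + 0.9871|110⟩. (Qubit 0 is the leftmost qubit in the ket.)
0.1598i|010⟩ + 0.9871|111⟩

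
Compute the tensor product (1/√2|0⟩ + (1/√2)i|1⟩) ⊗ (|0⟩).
1/√2|00⟩ + (1/√2)i|10⟩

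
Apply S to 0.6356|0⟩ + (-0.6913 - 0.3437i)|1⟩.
0.6356|0⟩ + (0.3437 - 0.6913i)|1⟩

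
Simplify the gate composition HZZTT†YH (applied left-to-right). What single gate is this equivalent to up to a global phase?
Y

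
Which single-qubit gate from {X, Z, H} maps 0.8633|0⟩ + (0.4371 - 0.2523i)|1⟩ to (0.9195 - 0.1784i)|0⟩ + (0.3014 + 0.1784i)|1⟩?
H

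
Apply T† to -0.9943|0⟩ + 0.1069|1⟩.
-0.9943|0⟩ + (0.07559 - 0.07559i)|1⟩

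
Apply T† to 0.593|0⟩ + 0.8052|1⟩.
0.593|0⟩ + (0.5694 - 0.5694i)|1⟩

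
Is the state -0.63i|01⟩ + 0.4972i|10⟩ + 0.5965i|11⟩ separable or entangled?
Entangled

Writing the state as a|00⟩ + b|01⟩ + c|10⟩ + d|11⟩, it is a product state iff ad − bc = 0.
Here (a, b, c, d) = (0, -0.63i, 0.4972i, 0.5965i): ad − bc = (0)(0.5965i) − (-0.63i)(0.4972i) = -0.3132 ≠ 0, so the state is entangled.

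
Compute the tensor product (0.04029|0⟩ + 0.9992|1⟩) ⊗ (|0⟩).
0.04029|00⟩ + 0.9992|10⟩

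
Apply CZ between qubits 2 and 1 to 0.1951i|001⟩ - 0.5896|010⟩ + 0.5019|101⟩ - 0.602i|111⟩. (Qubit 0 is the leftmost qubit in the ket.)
0.1951i|001⟩ - 0.5896|010⟩ + 0.5019|101⟩ + 0.602i|111⟩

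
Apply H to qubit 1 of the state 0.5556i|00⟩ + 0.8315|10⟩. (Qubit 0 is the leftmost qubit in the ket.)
0.3929i|00⟩ + 0.3929i|01⟩ + 0.588|10⟩ + 0.588|11⟩

H on qubit 1 mixes each pair of kets that differ only in qubit 1: amplitudes (a, b) of (|…0…⟩, |…1…⟩) become ((a + b)/√2, (a − b)/√2). Kets absent from the input have amplitude 0.
(|00⟩, |01⟩): (a, b) = (0.5556i, 0) → (0.3929i, 0.3929i)
(|10⟩, |11⟩): (a, b) = (0.8315, 0) → (0.588, 0.588)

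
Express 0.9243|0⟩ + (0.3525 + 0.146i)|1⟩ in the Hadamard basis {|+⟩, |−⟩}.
(0.9028 + 0.1032i)|+⟩ + (0.4043 - 0.1032i)|−⟩

With |ψ⟩ = α|0⟩ + β|1⟩, the Hadamard-basis coefficients are ⟨+|ψ⟩ = (α + β)/√2 and ⟨−|ψ⟩ = (α − β)/√2.
Here α = 0.9243, β = (0.3525 + 0.146i): (α + β)/√2 = (0.9028 + 0.1032i), (α − β)/√2 = (0.4043 - 0.1032i).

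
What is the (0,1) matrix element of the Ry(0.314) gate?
-0.1564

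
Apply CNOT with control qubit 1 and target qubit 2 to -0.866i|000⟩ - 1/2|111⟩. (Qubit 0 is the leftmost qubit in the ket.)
-0.866i|000⟩ - 1/2|110⟩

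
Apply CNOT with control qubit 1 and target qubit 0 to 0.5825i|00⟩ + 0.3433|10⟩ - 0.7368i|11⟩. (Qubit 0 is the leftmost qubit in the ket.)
0.5825i|00⟩ - 0.7368i|01⟩ + 0.3433|10⟩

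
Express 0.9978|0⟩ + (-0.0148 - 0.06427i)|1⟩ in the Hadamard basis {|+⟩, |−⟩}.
(0.6951 - 0.04545i)|+⟩ + (0.716 + 0.04545i)|−⟩

With |ψ⟩ = α|0⟩ + β|1⟩, the Hadamard-basis coefficients are ⟨+|ψ⟩ = (α + β)/√2 and ⟨−|ψ⟩ = (α − β)/√2.
Here α = 0.9978, β = (-0.0148 - 0.06427i): (α + β)/√2 = (0.6951 - 0.04545i), (α − β)/√2 = (0.716 + 0.04545i).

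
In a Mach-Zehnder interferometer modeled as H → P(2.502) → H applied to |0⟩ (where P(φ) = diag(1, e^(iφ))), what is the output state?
(0.09883 + 0.2984i)|0⟩ + (0.9012 - 0.2984i)|1⟩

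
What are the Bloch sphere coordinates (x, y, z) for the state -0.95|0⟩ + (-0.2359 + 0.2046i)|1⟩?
(0.4482, -0.3887, 0.805)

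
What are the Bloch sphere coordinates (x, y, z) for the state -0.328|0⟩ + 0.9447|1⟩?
(-0.6197, 0, -0.7849)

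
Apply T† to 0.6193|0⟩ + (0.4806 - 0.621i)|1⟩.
0.6193|0⟩ + (-0.09928 - 0.7789i)|1⟩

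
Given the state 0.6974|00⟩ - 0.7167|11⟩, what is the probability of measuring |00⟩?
0.4864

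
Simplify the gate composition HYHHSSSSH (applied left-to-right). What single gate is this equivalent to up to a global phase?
Y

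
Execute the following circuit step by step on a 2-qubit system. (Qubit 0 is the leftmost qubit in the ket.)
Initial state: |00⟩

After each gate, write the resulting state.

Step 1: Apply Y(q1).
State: i|01⟩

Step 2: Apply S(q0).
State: i|01⟩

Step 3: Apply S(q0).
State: i|01⟩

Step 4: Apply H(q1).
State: (1/√2)i|00⟩ - (1/√2)i|01⟩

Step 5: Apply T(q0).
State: (1/√2)i|00⟩ - (1/√2)i|01⟩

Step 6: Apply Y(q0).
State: -1/√2|10⟩ + 1/√2|11⟩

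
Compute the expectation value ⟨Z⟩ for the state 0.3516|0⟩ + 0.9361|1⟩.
-0.7527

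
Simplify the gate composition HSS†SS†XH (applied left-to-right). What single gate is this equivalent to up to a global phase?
Z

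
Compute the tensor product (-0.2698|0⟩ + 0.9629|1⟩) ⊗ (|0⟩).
-0.2698|00⟩ + 0.9629|10⟩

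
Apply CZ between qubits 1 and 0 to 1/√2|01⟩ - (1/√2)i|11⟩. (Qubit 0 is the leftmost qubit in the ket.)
1/√2|01⟩ + (1/√2)i|11⟩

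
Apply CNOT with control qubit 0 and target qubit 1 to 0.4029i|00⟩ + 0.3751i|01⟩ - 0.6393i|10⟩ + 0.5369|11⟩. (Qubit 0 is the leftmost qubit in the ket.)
0.4029i|00⟩ + 0.3751i|01⟩ + 0.5369|10⟩ - 0.6393i|11⟩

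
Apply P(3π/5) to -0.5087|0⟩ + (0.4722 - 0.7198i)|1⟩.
-0.5087|0⟩ + (0.5387 + 0.6715i)|1⟩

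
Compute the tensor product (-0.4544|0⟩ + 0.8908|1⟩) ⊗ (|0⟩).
-0.4544|00⟩ + 0.8908|10⟩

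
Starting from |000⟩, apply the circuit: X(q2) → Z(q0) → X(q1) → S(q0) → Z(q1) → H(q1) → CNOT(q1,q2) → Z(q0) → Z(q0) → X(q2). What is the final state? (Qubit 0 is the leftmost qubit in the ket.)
-1/√2|000⟩ + 1/√2|011⟩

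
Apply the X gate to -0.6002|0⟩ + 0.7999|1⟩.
0.7999|0⟩ - 0.6002|1⟩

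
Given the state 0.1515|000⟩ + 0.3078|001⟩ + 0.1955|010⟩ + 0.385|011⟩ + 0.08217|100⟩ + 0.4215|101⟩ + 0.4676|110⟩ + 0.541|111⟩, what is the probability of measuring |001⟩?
0.09474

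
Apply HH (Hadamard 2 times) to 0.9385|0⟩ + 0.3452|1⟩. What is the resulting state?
0.9385|0⟩ + 0.3452|1⟩

H² = I, so an even number of Hadamards cancels: H^2 = I and the state is unchanged.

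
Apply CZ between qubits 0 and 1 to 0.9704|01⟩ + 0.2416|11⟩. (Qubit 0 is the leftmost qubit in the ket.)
0.9704|01⟩ - 0.2416|11⟩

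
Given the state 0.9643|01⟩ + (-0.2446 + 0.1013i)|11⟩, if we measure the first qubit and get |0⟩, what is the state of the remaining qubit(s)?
|1⟩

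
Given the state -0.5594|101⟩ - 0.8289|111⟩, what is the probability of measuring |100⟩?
0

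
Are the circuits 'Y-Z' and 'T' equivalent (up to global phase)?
No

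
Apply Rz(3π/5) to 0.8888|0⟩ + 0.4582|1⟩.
(0.5224 - 0.7191i)|0⟩ + (0.2693 + 0.3707i)|1⟩

Rz(3π/5) = [[e^(−iθ/2), 0], [0, e^(iθ/2)]] with e^(±iθ/2) = cos(θ/2) ± i·sin(θ/2); θ = 3π/5, cos(θ/2) ≈ 0.587785, sin(θ/2) ≈ 0.809017.
With a = amp(|0⟩) = 0.8888 and b = amp(|1⟩) = 0.4582:
new amp(|0⟩) = (0.587785 - 0.809017i)·a = (0.5224 - 0.7191i)
new amp(|1⟩) = (0.587785 + 0.809017i)·b = (0.2693 + 0.3707i)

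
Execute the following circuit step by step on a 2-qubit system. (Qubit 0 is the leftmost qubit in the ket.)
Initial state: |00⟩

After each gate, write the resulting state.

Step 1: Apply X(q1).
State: |01⟩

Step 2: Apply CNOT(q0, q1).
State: |01⟩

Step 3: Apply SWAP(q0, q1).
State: |10⟩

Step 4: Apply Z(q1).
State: |10⟩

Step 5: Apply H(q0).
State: 1/√2|00⟩ - 1/√2|10⟩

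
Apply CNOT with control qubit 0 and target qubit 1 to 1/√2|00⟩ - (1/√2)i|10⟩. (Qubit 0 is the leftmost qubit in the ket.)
1/√2|00⟩ - (1/√2)i|11⟩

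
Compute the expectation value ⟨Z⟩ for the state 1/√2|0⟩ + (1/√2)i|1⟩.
0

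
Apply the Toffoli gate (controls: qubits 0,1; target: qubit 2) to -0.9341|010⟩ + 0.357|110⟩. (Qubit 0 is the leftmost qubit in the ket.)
-0.9341|010⟩ + 0.357|111⟩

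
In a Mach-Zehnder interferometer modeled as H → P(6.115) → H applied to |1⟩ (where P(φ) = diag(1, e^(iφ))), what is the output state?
(0.007055 + 0.0837i)|0⟩ + (0.9929 - 0.0837i)|1⟩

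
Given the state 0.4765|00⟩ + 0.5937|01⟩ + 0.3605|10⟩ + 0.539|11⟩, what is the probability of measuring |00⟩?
0.2271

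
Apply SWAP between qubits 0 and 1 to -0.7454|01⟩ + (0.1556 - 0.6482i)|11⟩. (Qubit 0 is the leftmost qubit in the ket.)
-0.7454|10⟩ + (0.1556 - 0.6482i)|11⟩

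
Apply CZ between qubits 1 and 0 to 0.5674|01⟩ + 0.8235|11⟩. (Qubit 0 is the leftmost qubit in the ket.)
0.5674|01⟩ - 0.8235|11⟩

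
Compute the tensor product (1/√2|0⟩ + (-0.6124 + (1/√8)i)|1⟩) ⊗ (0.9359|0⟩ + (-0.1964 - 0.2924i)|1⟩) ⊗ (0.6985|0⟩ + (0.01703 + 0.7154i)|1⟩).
0.4623|000⟩ + (0.01127 + 0.4734i)|001⟩ + (-0.097 - 0.1444i)|010⟩ + (0.1455 - 0.1029i)|011⟩ + (-0.4003 + 0.2311i)|100⟩ + (-0.2465 - 0.4044i)|101⟩ + (0.1562 + 0.07658i)|110⟩ + (-0.07462 + 0.1619i)|111⟩

amp(|b₁b₂…⟩) = product of the factor amplitudes for bits b₁, b₂, …; only kets whose every factor amplitude is nonzero survive.
|000⟩: (1/√2)(0.9359)(0.6985) = 0.4623
|001⟩: (1/√2)(0.9359)(0.01703 + 0.7154i) = (0.01127 + 0.4734i)
|010⟩: (1/√2)(-0.1964 - 0.2924i)(0.6985) = (-0.097 - 0.1444i)
|011⟩: (1/√2)(-0.1964 - 0.2924i)(0.01703 + 0.7154i) = (0.1455 - 0.1029i)
|100⟩: (-0.6124 + (1/√8)i)(0.9359)(0.6985) = (-0.4003 + 0.2311i)
|101⟩: (-0.6124 + (1/√8)i)(0.9359)(0.01703 + 0.7154i) = (-0.2465 - 0.4044i)
|110⟩: (-0.6124 + (1/√8)i)(-0.1964 - 0.2924i)(0.6985) = (0.1562 + 0.07658i)
|111⟩: (-0.6124 + (1/√8)i)(-0.1964 - 0.2924i)(0.01703 + 0.7154i) = (-0.07462 + 0.1619i)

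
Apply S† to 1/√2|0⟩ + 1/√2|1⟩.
1/√2|0⟩ - (1/√2)i|1⟩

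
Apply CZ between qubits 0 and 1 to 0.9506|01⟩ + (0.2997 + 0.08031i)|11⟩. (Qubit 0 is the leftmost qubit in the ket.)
0.9506|01⟩ + (-0.2997 - 0.08031i)|11⟩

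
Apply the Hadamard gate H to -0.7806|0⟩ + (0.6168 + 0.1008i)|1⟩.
(-0.1158 + 0.07128i)|0⟩ + (-0.9881 - 0.07128i)|1⟩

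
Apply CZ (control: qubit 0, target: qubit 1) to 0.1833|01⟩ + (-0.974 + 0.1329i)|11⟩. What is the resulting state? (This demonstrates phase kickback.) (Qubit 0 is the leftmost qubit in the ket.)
0.1833|01⟩ + (0.974 - 0.1329i)|11⟩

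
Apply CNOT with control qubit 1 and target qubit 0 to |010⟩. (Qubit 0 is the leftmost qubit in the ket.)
|110⟩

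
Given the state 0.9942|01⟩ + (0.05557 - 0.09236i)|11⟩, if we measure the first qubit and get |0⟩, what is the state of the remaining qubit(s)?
|1⟩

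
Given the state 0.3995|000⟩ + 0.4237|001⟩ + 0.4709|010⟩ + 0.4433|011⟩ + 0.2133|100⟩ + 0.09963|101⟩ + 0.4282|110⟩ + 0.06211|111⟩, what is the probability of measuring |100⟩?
0.0455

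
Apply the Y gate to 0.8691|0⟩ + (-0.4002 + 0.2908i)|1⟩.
(0.2908 + 0.4002i)|0⟩ + 0.8691i|1⟩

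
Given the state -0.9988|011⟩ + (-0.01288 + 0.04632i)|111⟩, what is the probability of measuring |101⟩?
0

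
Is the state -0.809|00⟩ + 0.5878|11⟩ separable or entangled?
Entangled

Writing the state as a|00⟩ + b|01⟩ + c|10⟩ + d|11⟩, it is a product state iff ad − bc = 0.
Here (a, b, c, d) = (-0.809, 0, 0, 0.5878): ad − bc = (-0.809)(0.5878) − (0)(0) = -0.4755 ≠ 0, so the state is entangled.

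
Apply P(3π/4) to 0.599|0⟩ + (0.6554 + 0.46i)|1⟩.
0.599|0⟩ + (-0.7887 + 0.1382i)|1⟩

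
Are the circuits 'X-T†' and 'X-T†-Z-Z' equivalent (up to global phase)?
Yes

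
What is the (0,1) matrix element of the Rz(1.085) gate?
0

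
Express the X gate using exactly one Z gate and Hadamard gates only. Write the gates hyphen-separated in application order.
H-Z-H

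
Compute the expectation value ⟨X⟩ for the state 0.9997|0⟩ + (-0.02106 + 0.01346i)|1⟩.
-0.04211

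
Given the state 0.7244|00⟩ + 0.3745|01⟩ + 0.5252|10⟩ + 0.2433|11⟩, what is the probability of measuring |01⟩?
0.1403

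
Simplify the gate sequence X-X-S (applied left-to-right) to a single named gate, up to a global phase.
S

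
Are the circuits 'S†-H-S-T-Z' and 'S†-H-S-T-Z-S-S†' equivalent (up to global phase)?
Yes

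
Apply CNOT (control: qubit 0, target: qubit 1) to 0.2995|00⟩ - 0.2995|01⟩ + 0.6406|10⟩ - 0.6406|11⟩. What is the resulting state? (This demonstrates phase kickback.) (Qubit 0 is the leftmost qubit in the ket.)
0.2995|00⟩ - 0.2995|01⟩ - 0.6406|10⟩ + 0.6406|11⟩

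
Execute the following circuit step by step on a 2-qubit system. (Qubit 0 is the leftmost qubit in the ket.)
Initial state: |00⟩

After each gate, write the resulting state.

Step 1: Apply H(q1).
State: 1/√2|00⟩ + 1/√2|01⟩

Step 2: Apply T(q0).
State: 1/√2|00⟩ + 1/√2|01⟩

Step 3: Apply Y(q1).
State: -(1/√2)i|00⟩ + (1/√2)i|01⟩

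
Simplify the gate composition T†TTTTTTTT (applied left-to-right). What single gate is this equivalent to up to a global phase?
T†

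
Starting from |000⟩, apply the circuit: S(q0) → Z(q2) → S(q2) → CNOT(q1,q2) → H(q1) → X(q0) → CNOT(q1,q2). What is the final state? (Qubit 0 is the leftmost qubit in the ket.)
1/√2|100⟩ + 1/√2|111⟩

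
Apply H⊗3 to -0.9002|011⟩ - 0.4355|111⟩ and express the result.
-0.4722|000⟩ + 0.4722|001⟩ + 0.4722|010⟩ - 0.4722|011⟩ - 0.1643|100⟩ + 0.1643|101⟩ + 0.1643|110⟩ - 0.1643|111⟩

H⊗3 gives amp(|y⟩) = (1/2√2) Σ_x (−1)^(x·y) amp(|x⟩), where x·y is the number of positions in which both x and y have a 1.
|000⟩: (-0.9002 - 0.4355)/(2√2) = -0.4722
|001⟩: (0.9002 + 0.4355)/(2√2) = 0.4722
|010⟩: (0.9002 + 0.4355)/(2√2) = 0.4722
|011⟩: (-0.9002 - 0.4355)/(2√2) = -0.4722
|100⟩: (-0.9002 + 0.4355)/(2√2) = -0.1643
|101⟩: (0.9002 - 0.4355)/(2√2) = 0.1643
|110⟩: (0.9002 - 0.4355)/(2√2) = 0.1643
|111⟩: (-0.9002 + 0.4355)/(2√2) = -0.1643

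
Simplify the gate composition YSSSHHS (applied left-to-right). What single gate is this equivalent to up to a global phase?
Y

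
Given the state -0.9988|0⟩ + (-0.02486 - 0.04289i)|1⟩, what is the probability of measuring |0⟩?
0.9976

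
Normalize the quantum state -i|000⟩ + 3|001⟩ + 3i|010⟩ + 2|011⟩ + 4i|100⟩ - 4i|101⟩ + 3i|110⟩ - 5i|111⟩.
-0.106i|000⟩ + 0.318|001⟩ + 0.318i|010⟩ + 0.212|011⟩ + 0.424i|100⟩ - 0.424i|101⟩ + 0.318i|110⟩ - 0.53i|111⟩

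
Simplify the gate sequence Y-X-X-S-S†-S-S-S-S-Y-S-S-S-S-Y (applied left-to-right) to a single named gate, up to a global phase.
Y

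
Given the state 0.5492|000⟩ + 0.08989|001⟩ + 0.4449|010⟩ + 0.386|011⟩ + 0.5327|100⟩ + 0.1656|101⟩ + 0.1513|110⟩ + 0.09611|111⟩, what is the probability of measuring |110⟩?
0.02289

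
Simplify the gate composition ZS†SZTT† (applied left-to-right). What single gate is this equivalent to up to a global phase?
I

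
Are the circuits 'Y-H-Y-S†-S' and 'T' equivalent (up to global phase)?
No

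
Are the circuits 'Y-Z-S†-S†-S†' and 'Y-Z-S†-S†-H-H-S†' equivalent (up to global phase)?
Yes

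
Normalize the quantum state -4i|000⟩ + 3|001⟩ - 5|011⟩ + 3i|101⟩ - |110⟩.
-0.5164i|000⟩ + 0.3873|001⟩ - 0.6455|011⟩ + 0.3873i|101⟩ - 0.1291|110⟩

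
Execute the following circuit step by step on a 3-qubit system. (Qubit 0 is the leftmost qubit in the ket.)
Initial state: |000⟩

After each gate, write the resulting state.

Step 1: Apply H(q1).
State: 1/√2|000⟩ + 1/√2|010⟩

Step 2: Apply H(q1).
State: |000⟩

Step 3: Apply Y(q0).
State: i|100⟩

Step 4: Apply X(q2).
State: i|101⟩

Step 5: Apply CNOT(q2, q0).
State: i|001⟩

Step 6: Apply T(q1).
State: i|001⟩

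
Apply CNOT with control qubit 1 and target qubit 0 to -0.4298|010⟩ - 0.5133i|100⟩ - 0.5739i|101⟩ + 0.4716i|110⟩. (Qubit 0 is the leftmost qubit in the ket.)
0.4716i|010⟩ - 0.5133i|100⟩ - 0.5739i|101⟩ - 0.4298|110⟩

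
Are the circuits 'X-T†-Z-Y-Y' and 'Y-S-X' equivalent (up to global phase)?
No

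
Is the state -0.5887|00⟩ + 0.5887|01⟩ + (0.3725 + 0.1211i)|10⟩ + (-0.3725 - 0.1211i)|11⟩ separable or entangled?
Separable

Writing the state as a|00⟩ + b|01⟩ + c|10⟩ + d|11⟩, it is a product state iff ad − bc = 0.
Here (a, b, c, d) = (-0.5887, 0.5887, (0.3725 + 0.1211i), (-0.3725 - 0.1211i)): ad − bc = (-0.5887)(-0.3725 - 0.1211i) − (0.5887)(0.3725 + 0.1211i) = 0, so the state is separable.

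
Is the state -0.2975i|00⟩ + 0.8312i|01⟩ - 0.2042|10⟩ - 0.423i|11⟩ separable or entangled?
Entangled

Writing the state as a|00⟩ + b|01⟩ + c|10⟩ + d|11⟩, it is a product state iff ad − bc = 0.
Here (a, b, c, d) = (-0.2975i, 0.8312i, -0.2042, -0.423i): ad − bc = (-0.2975i)(-0.423i) − (0.8312i)(-0.2042) = (-0.1258 + 0.1697i) ≠ 0, so the state is entangled.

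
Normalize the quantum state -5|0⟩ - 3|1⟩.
-0.8575|0⟩ - 0.5145|1⟩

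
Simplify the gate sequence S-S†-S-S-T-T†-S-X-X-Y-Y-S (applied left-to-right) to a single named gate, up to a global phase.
I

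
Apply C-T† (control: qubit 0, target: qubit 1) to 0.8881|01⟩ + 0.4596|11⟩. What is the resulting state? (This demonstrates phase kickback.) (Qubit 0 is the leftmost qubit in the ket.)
0.8881|01⟩ + (0.325 - 0.325i)|11⟩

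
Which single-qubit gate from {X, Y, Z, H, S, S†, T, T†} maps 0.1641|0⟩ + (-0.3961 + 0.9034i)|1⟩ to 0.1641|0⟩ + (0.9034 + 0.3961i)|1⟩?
S†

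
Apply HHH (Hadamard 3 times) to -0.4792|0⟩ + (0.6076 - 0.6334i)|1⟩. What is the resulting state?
(0.09079 - 0.4479i)|0⟩ + (-0.7685 + 0.4479i)|1⟩

H² = I, so H^3 = H: a single Hadamard. With (a, b) = (-0.4792, (0.6076 - 0.6334i)), H gives ((a + b)/√2, (a − b)/√2) = ((0.09079 - 0.4479i), (-0.7685 + 0.4479i)).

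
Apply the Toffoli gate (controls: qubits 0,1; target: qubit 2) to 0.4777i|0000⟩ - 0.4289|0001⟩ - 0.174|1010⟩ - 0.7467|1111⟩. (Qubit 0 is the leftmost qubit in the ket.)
0.4777i|0000⟩ - 0.4289|0001⟩ - 0.174|1010⟩ - 0.7467|1101⟩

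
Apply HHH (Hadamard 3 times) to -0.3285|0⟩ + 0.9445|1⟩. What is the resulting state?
0.4356|0⟩ - 0.9001|1⟩

H² = I, so H^3 = H: a single Hadamard. With (a, b) = (-0.3285, 0.9445), H gives ((a + b)/√2, (a − b)/√2) = (0.4356, -0.9001).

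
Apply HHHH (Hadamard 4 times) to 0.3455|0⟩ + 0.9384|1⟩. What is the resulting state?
0.3455|0⟩ + 0.9384|1⟩

H² = I, so an even number of Hadamards cancels: H^4 = I and the state is unchanged.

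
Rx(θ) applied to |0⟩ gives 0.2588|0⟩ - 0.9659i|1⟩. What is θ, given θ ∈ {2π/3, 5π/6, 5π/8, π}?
5π/6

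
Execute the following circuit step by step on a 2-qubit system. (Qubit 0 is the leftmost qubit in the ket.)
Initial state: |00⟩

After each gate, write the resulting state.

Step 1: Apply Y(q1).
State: i|01⟩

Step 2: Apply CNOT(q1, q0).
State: i|11⟩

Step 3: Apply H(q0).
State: (1/√2)i|01⟩ - (1/√2)i|11⟩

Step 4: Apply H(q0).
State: i|11⟩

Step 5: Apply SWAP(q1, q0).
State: i|11⟩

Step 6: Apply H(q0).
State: (1/√2)i|01⟩ - (1/√2)i|11⟩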